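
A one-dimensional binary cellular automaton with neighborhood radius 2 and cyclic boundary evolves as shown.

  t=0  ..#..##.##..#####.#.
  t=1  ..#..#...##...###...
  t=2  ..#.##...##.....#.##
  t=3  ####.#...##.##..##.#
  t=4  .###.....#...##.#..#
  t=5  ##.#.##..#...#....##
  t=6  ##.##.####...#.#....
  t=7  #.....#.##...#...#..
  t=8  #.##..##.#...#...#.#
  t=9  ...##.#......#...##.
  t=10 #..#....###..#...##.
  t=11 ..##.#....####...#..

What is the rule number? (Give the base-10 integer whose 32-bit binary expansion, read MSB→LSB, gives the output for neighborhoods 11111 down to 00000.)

  nb #####: next=#  (t=0,i=14, bit31=1)
  nb ####.: next=#  (t=0,i=15, bit30=1)
  nb ###.#: next=#  (t=0,i=16, bit29=1)
  nb ###..: next=#  (t=1,i=16, bit28=1)
  nb ##.##: next=.  (t=0,i=7, bit27=0)
  nb ##.#.: next=.  (t=0,i=17, bit26=0)
  nb ##..#: next=#  (t=0,i=10, bit25=1)
  nb ##...: next=.  (t=1,i=11, bit24=0)
  nb #.###: next=#  (t=3,i=19, bit23=1)
  nb #.##.: next=.  (t=0,i=8, bit22=0)
  nb #.#.#: next=#  (t=5,i=3, bit21=1)
  nb #.#..: next=.  (t=0,i=18, bit20=0)
  nb #..##: next=.  (t=0,i=4, bit19=0)
  nb #..#.: next=#  (t=1,i=4, bit18=1)
  nb #...#: next=.  (t=0,i=0, bit17=0)
  nb #....: next=#  (t=1,i=18, bit16=1)
  nb .####: next=.  (t=0,i=13, bit15=0)
  nb .###.: next=.  (t=1,i=15, bit14=0)
  nb .##.#: next=.  (t=0,i=6, bit13=0)
  nb .##..: next=#  (t=0,i=9, bit12=1)
  nb .#.##: next=#  (t=2,i=3, bit11=1)
  nb .#.#.: next=.  (t=6,i=14, bit10=0)
  nb .#..#: next=.  (t=0,i=3, bit9=0)
  nb .#...: next=.  (t=0,i=19, bit8=0)
  nb ..###: next=.  (t=0,i=12, bit7=0)
  nb ..##.: next=#  (t=0,i=5, bit6=1)
  nb ..#.#: next=#  (t=2,i=2, bit5=1)
  nb ..#..: next=#  (t=0,i=2, bit4=1)
  nb ...##: next=.  (t=1,i=8, bit3=0)
  nb ...#.: next=.  (t=0,i=1, bit2=0)
  nb ....#: next=.  (t=1,i=0, bit1=0)
  nb .....: next=#  (t=1,i=19, bit0=1)
  bits 11110010101001010001100001110001 = 4070905969

4070905969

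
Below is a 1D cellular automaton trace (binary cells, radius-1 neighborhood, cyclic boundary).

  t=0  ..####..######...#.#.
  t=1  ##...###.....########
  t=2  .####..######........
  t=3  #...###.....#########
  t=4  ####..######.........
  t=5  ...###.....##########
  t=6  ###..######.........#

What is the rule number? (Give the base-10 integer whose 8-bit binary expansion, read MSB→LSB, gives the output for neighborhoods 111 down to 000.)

119

  ### -> .   bit 7 = 0  t=0,i=3
  ##. -> #   bit 6 = 1  t=0,i=5
  #.# -> #   bit 5 = 1  t=0,i=18
  #.. -> #   bit 4 = 1  t=0,i=6
  .## -> .   bit 3 = 0  t=0,i=2
  .#. -> #   bit 2 = 1  t=0,i=17
  ..# -> #   bit 1 = 1  t=0,i=1
  ... -> #   bit 0 = 1  t=0,i=0
  bits 01110111 = 119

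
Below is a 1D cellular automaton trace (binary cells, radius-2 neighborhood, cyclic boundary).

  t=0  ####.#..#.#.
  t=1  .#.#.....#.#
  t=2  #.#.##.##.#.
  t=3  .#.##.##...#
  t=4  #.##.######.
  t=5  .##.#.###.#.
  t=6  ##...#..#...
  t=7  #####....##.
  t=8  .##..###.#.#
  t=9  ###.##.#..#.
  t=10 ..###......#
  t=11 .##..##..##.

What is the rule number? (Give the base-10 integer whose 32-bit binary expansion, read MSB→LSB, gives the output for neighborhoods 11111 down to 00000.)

2840305094

  #####|#  b31=1 t=4,i=7
  ####.|.  b30=0 t=0,i=2
  ###.#|#  b29=1 t=0,i=3
  ###..|.  b28=0 t=7,i=4
  ##.##|#  b27=1 t=2,i=6
  ##.#.|.  b26=0 t=0,i=4
  ##..#|.  b25=0 t=8,i=3
  ##...|#  b24=1 t=3,i=8
  #.###|.  b23=0 t=0,i=0
  #.##.|#  b22=1 t=2,i=4
  #.#.#|.  b21=0 t=0,i=10
  #.#..|.  b20=0 t=0,i=5
  #..##|#  b19=1 t=5,i=0
  #..#.|.  b18=0 t=0,i=7
  #...#|#  b17=1 t=3,i=9
  #....|#  b16=1 t=1,i=5
  .####|#  b15=1 t=0,i=1
  .###.|.  b14=0 t=5,i=7
  .##.#|.  b13=0 t=2,i=5
  .##..|#  b12=1 t=3,i=7
  .#.##|#  b11=1 t=0,i=11
  .#.#.|#  b10=1 t=0,i=9
  .#..#|.  b9=0 t=0,i=6
  .#...|#  b8=1 t=1,i=4
  ..###|#  b7=1 t=8,i=5
  ..##.|#  b6=1 t=5,i=1
  ..#.#|.  b5=0 t=0,i=8
  ..#..|.  b4=0 t=6,i=5
  ...##|.  b3=0 t=6,i=11
  ...#.|#  b2=1 t=1,i=8
  ....#|#  b1=1 t=1,i=7
  .....|.  b0=0 t=1,i=6
  bits 10101001010010111001110111000110 = 2840305094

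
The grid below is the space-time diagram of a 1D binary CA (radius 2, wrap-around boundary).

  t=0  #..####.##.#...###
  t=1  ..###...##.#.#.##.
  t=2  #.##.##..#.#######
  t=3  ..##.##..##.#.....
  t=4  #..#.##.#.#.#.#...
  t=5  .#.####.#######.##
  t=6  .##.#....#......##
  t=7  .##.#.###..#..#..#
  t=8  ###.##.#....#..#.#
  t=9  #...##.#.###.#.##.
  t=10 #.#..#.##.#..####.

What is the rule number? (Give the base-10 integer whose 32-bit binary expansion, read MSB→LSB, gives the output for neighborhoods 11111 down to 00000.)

24903334

  ##### -> .   bit 31 = 0  t=2,i=13
  ####. -> .   bit 30 = 0  t=0,i=5
  ###.# -> .   bit 29 = 0  t=0,i=6
  ###.. -> .   bit 28 = 0  t=0,i=0
  ##.## -> .   bit 27 = 0  t=0,i=7
  ##.#. -> .   bit 26 = 0  t=0,i=10
  ##..# -> .   bit 25 = 0  t=0,i=1
  ##... -> #   bit 24 = 1  t=1,i=5
  #.### -> .   bit 23 = 0  t=2,i=11
  #.##. -> #   bit 22 = 1  t=0,i=8
  #.#.# -> #   bit 21 = 1  t=1,i=11
  #.#.. -> #   bit 20 = 1  t=0,i=11
  #..## -> #   bit 19 = 1  t=0,i=2
  #..#. -> .   bit 18 = 0  t=2,i=8
  #...# -> #   bit 17 = 1  t=0,i=13
  #.... -> #   bit 16 = 1  t=3,i=14
  .#### -> #   bit 15 = 1  t=0,i=4
  .###. -> #   bit 14 = 1  t=1,i=3
  .##.# -> #   bit 13 = 1  t=0,i=9
  .##.. -> #   bit 12 = 1  t=1,i=16
  .#.## -> #   bit 11 = 1  t=1,i=14
  .#.#. -> #   bit 10 = 1  t=1,i=12
  .#..# -> #   bit 9 = 1  t=4,i=1
  .#... -> .   bit 8 = 0  t=0,i=12
  ..### -> #   bit 7 = 1  t=0,i=3
  ..##. -> .   bit 6 = 0  t=1,i=8
  ..#.# -> #   bit 5 = 1  t=2,i=9
  ..#.. -> .   bit 4 = 0  t=4,i=0
  ...## -> .   bit 3 = 0  t=0,i=14
  ...#. -> #   bit 2 = 1  t=4,i=17
  ....# -> #   bit 1 = 1  t=3,i=0
  ..... -> .   bit 0 = 0  t=3,i=15
  bits 00000001011110111111111010100110 = 24903334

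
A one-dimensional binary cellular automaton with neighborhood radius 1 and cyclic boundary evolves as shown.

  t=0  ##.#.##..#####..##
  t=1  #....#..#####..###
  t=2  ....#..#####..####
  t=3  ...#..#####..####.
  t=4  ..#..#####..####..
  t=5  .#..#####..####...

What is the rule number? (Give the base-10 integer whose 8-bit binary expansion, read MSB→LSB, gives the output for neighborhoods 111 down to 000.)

138

  [7] ### => #  t=0,i=0
  [6] ##. => .  t=0,i=1
  [5] #.# => .  t=0,i=2
  [4] #.. => .  t=0,i=7
  [3] .## => #  t=0,i=5
  [2] .#. => .  t=0,i=3
  [1] ..# => #  t=0,i=8
  [0] ... => .  t=1,i=2
  bits 10001010 = 138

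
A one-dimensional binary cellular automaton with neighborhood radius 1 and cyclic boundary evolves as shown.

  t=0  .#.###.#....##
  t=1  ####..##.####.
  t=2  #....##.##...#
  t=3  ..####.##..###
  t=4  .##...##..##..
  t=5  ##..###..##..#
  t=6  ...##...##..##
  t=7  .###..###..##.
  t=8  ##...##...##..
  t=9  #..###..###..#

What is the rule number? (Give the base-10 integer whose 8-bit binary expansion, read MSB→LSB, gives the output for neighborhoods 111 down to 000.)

  ### -> .   bit 7 = 0  t=0,i=4
  ##. -> .   bit 6 = 0  t=0,i=5
  #.# -> #   bit 5 = 1  t=0,i=0
  #.. -> .   bit 4 = 0  t=0,i=8
  .## -> #   bit 3 = 1  t=0,i=3
  .#. -> #   bit 2 = 1  t=0,i=1
  ..# -> #   bit 1 = 1  t=0,i=11
  ... -> #   bit 0 = 1  t=0,i=9
  bits 00101111 = 47

47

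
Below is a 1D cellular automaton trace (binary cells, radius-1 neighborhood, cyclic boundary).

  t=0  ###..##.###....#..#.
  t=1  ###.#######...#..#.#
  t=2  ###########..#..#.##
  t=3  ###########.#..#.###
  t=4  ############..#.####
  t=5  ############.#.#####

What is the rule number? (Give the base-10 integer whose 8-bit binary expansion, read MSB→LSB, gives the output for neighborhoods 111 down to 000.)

  [7] ### => #  t=0,i=1
  [6] ##. => #  t=0,i=2
  [5] #.# => #  t=0,i=7
  [4] #.. => .  t=0,i=3
  [3] .## => #  t=0,i=0
  [2] .#. => .  t=0,i=15
  [1] ..# => #  t=0,i=4
  [0] ... => .  t=0,i=12
  bits 11101010 = 234

234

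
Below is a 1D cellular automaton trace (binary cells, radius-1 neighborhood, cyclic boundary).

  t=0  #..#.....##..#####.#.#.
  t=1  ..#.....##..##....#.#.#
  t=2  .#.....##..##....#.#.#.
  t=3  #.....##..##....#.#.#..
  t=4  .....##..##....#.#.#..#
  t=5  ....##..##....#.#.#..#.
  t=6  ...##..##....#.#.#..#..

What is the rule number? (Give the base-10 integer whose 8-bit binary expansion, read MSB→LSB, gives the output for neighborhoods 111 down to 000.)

42

  ### -> .   bit 7 = 0  t=0,i=14
  ##. -> .   bit 6 = 0  t=0,i=10
  #.# -> #   bit 5 = 1  t=0,i=18
  #.. -> .   bit 4 = 0  t=0,i=1
  .## -> #   bit 3 = 1  t=0,i=9
  .#. -> .   bit 2 = 0  t=0,i=0
  ..# -> #   bit 1 = 1  t=0,i=2
  ... -> .   bit 0 = 0  t=0,i=5
  bits 00101010 = 42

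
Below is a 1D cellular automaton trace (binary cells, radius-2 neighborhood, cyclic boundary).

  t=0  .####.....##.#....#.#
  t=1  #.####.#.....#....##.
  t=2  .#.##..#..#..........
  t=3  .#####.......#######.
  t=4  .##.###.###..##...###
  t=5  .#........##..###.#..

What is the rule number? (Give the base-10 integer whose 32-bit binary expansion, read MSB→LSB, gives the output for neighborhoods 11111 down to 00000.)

  ##### -> .   bit 31 = 0  t=3,i=3
  ####. -> #   bit 30 = 1  t=0,i=3
  ###.# -> .   bit 29 = 0  t=1,i=5
  ###.. -> #   bit 28 = 1  t=0,i=4
  ##.## -> .   bit 27 = 0  t=4,i=0
  ##.#. -> .   bit 26 = 0  t=0,i=12
  ##..# -> #   bit 25 = 1  t=2,i=5
  ##... -> #   bit 24 = 1  t=0,i=5
  #.### -> .   bit 23 = 0  t=0,i=1
  #.##. -> #   bit 22 = 1  t=2,i=3
  #.#.# -> .   bit 21 = 0  t=0,i=20
  #.#.. -> #   bit 20 = 1  t=0,i=13
  #..## -> .   bit 19 = 0  t=3,i=0
  #..#. -> .   bit 18 = 0  t=2,i=6
  #...# -> #   bit 17 = 1  t=4,i=16
  #.... -> .   bit 16 = 0  t=0,i=6
  .#### -> #   bit 15 = 1  t=0,i=2
  .###. -> .   bit 14 = 0  t=4,i=5
  .##.# -> .   bit 13 = 0  t=0,i=11
  .##.. -> #   bit 12 = 1  t=2,i=4
  .#.## -> #   bit 11 = 1  t=0,i=0
  .#.#. -> #   bit 10 = 1  t=0,i=19
  .#..# -> .   bit 9 = 0  t=2,i=8
  .#... -> .   bit 8 = 0  t=0,i=14
  ..### -> #   bit 7 = 1  t=3,i=1
  ..##. -> .   bit 6 = 0  t=0,i=10
  ..#.# -> #   bit 5 = 1  t=0,i=18
  ..#.. -> .   bit 4 = 0  t=1,i=13
  ...## -> .   bit 3 = 0  t=0,i=9
  ...#. -> .   bit 2 = 0  t=0,i=17
  ....# -> .   bit 1 = 0  t=0,i=8
  ..... -> #   bit 0 = 1  t=0,i=7
  bits 01010011010100101001110010100001 = 1397922977

1397922977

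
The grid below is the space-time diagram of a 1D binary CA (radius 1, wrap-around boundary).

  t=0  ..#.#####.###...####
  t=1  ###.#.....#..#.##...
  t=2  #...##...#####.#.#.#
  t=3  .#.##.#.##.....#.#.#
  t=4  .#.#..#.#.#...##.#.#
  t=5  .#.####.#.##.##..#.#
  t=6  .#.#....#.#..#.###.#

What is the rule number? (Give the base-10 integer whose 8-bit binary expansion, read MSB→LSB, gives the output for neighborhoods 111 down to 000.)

30

  nb ###: next=.  (t=0,i=5, bit7=0)
  nb ##.: next=.  (t=0,i=8, bit6=0)
  nb #.#: next=.  (t=0,i=3, bit5=0)
  nb #..: next=#  (t=0,i=0, bit4=1)
  nb .##: next=#  (t=0,i=4, bit3=1)
  nb .#.: next=#  (t=0,i=2, bit2=1)
  nb ..#: next=#  (t=0,i=1, bit1=1)
  nb ...: next=.  (t=0,i=14, bit0=0)
  bits 00011110 = 30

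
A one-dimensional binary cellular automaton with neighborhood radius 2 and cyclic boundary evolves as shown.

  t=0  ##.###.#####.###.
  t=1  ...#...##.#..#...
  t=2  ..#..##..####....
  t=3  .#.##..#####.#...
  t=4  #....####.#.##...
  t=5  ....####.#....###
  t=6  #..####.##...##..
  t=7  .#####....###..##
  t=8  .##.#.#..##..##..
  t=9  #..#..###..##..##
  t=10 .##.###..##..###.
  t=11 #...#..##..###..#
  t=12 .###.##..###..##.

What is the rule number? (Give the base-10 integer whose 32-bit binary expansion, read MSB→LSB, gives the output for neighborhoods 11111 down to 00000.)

  [31] ##### => .  t=0,i=9
  [30] ####. => #  t=0,i=10
  [29] ###.# => .  t=0,i=5
  [28] ###.. => .  t=2,i=12
  [27] ##.## => .  t=0,i=2
  [26] ##.#. => #  t=1,i=9
  [25] ##..# => #  t=2,i=7
  [24] ##... => #  t=2,i=13
  [23] #.### => #  t=0,i=3
  [22] #.##. => .  t=0,i=0
  [21] #.#.# => .  t=4,i=10
  [20] #.#.. => #  t=1,i=10
  [19] #..## => #  t=2,i=4
  [18] #..#. => #  t=1,i=12
  [17] #...# => #  t=1,i=5
  [16] #.... => .  t=1,i=15
  [15] .#### => #  t=0,i=8
  [14] .###. => .  t=0,i=4
  [13] .##.# => .  t=0,i=1
  [12] .##.. => .  t=2,i=6
  [11] .#.## => .  t=3,i=2
  [10] .#.#. => .  t=8,i=5
  [9] .#..# => #  t=1,i=11
  [8] .#... => .  t=1,i=4
  [7] ..### => #  t=2,i=9
  [6] ..##. => .  t=1,i=7
  [5] ..#.# => .  t=3,i=1
  [4] ..#.. => .  t=1,i=3
  [3] ...## => #  t=1,i=6
  [2] ...#. => #  t=1,i=2
  [1] ....# => .  t=1,i=1
  [0] ..... => .  t=1,i=0
  bits 01000111100111101000001010001100 = 1201570444

1201570444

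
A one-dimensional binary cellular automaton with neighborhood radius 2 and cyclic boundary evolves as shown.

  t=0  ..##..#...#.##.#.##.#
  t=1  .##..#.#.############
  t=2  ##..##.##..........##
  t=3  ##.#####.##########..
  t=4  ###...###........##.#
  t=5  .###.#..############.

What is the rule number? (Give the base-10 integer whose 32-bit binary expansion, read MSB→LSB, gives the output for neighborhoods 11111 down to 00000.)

2105354607

  ##### -> .   bit 31 = 0  t=1,i=11
  ####. -> #   bit 30 = 1  t=1,i=19
  ###.# -> #   bit 29 = 1  t=1,i=20
  ###.. -> #   bit 28 = 1  t=2,i=1
  ##.## -> #   bit 27 = 1  t=1,i=0
  ##.#. -> #   bit 26 = 1  t=0,i=14
  ##..# -> .   bit 25 = 0  t=0,i=4
  ##... -> #   bit 24 = 1  t=2,i=9
  #.### -> .   bit 23 = 0  t=1,i=9
  #.##. -> #   bit 22 = 1  t=0,i=12
  #.#.# -> #   bit 21 = 1  t=0,i=15
  #.#.. -> #   bit 20 = 1  t=0,i=20
  #..## -> #   bit 19 = 1  t=0,i=1
  #..#. -> #   bit 18 = 1  t=0,i=5
  #...# -> .   bit 17 = 0  t=0,i=8
  #.... -> #   bit 16 = 1  t=2,i=10
  .#### -> .   bit 15 = 0  t=1,i=10
  .###. -> .   bit 14 = 0  t=4,i=7
  .##.# -> #   bit 13 = 1  t=0,i=13
  .##.. -> .   bit 12 = 0  t=0,i=3
  .#.## -> #   bit 11 = 1  t=0,i=11
  .#.#. -> .   bit 10 = 0  t=1,i=6
  .#..# -> .   bit 9 = 0  t=0,i=0
  .#... -> #   bit 8 = 1  t=0,i=7
  ..### -> .   bit 7 = 0  t=2,i=19
  ..##. -> #   bit 6 = 1  t=0,i=2
  ..#.# -> #   bit 5 = 1  t=0,i=10
  ..#.. -> .   bit 4 = 0  t=0,i=6
  ...## -> #   bit 3 = 1  t=2,i=18
  ...#. -> #   bit 2 = 1  t=0,i=9
  ....# -> #   bit 1 = 1  t=2,i=17
  ..... -> #   bit 0 = 1  t=2,i=11
  bits 01111101011111010010100101101111 = 2105354607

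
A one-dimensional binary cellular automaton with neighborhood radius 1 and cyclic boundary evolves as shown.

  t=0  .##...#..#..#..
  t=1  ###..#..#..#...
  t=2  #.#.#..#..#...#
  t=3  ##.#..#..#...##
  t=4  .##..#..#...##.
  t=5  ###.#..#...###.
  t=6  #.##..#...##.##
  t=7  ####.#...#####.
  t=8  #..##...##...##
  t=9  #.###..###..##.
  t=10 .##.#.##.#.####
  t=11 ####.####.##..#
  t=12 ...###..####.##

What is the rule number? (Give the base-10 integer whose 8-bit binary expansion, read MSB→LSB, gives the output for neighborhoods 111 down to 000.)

106

  ###|.  b7=0 t=1,i=1
  ##.|#  b6=1 t=0,i=2
  #.#|#  b5=1 t=2,i=1
  #..|.  b4=0 t=0,i=3
  .##|#  b3=1 t=0,i=1
  .#.|.  b2=0 t=0,i=6
  ..#|#  b1=1 t=0,i=0
  ...|.  b0=0 t=0,i=4
  bits 01101010 = 106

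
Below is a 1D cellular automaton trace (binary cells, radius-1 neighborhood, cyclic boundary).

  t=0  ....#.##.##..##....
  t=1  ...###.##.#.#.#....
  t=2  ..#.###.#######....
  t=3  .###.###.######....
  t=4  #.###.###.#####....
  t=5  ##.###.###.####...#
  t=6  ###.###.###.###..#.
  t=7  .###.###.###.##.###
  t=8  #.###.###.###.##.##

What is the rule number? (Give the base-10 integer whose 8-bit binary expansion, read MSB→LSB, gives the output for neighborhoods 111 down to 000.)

  nb ###: next=#  (t=1,i=4, bit7=1)
  nb ##.: next=#  (t=0,i=7, bit6=1)
  nb #.#: next=#  (t=0,i=5, bit5=1)
  nb #..: next=.  (t=0,i=11, bit4=0)
  nb .##: next=.  (t=0,i=6, bit3=0)
  nb .#.: next=#  (t=0,i=4, bit2=1)
  nb ..#: next=#  (t=0,i=3, bit1=1)
  nb ...: next=.  (t=0,i=0, bit0=0)
  bits 11100110 = 230

230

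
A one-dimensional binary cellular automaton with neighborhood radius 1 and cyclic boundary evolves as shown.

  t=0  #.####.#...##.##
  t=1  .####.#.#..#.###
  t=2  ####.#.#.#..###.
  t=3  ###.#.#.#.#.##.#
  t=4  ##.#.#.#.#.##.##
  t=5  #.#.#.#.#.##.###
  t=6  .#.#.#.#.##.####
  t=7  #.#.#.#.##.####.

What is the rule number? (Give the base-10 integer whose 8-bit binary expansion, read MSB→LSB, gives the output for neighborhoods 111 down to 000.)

  ###|#  b7=1 t=0,i=3
  ##.|.  b6=0 t=0,i=0
  #.#|#  b5=1 t=0,i=1
  #..|#  b4=1 t=0,i=8
  .##|#  b3=1 t=0,i=2
  .#.|.  b2=0 t=0,i=7
  ..#|.  b1=0 t=0,i=10
  ...|.  b0=0 t=0,i=9
  bits 10111000 = 184

184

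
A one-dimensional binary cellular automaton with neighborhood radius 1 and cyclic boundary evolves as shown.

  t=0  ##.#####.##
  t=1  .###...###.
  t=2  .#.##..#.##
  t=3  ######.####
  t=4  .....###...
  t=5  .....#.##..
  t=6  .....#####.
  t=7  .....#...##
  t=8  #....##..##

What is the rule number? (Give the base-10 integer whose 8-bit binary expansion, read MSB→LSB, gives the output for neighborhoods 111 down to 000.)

  nb ###: next=.  (t=0,i=0, bit7=0)
  nb ##.: next=#  (t=0,i=1, bit6=1)
  nb #.#: next=#  (t=0,i=2, bit5=1)
  nb #..: next=#  (t=1,i=4, bit4=1)
  nb .##: next=#  (t=0,i=3, bit3=1)
  nb .#.: next=#  (t=2,i=1, bit2=1)
  nb ..#: next=.  (t=1,i=0, bit1=0)
  nb ...: next=.  (t=1,i=5, bit0=0)
  bits 01111100 = 124

124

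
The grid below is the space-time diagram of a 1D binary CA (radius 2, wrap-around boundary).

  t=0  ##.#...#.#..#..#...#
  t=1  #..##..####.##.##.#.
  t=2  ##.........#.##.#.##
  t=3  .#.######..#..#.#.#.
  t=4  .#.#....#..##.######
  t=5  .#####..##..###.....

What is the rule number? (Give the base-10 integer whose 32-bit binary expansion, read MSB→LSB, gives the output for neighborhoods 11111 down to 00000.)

414279481

  nb #####: next=.  (t=3,i=5, bit31=0)
  nb ####.: next=.  (t=1,i=9, bit30=0)
  nb ###.#: next=.  (t=0,i=1, bit29=0)
  nb ###..: next=#  (t=2,i=1, bit28=1)
  nb ##.##: next=#  (t=1,i=11, bit27=1)
  nb ##.#.: next=.  (t=0,i=2, bit26=0)
  nb ##..#: next=.  (t=1,i=5, bit25=0)
  nb ##...: next=.  (t=2,i=2, bit24=0)
  nb #.###: next=#  (t=2,i=18, bit23=1)
  nb #.##.: next=.  (t=1,i=12, bit22=0)
  nb #.#.#: next=#  (t=1,i=18, bit21=1)
  nb #.#..: next=#  (t=0,i=3, bit20=1)
  nb #..##: next=.  (t=1,i=2, bit19=0)
  nb #..#.: next=.  (t=0,i=11, bit18=0)
  nb #...#: next=.  (t=0,i=5, bit17=0)
  nb #....: next=#  (t=2,i=3, bit16=1)
  nb .####: next=.  (t=1,i=8, bit15=0)
  nb .###.: next=#  (t=0,i=0, bit14=1)
  nb .##.#: next=#  (t=1,i=13, bit13=1)
  nb .##..: next=.  (t=1,i=4, bit12=0)
  nb .#.##: next=.  (t=2,i=12, bit11=0)
  nb .#.#.: next=#  (t=0,i=8, bit10=1)
  nb .#..#: next=#  (t=0,i=10, bit9=1)
  nb .#...: next=#  (t=0,i=4, bit8=1)
  nb ..###: next=.  (t=0,i=19, bit7=0)
  nb ..##.: next=.  (t=1,i=3, bit6=0)
  nb ..#.#: next=#  (t=0,i=7, bit5=1)
  nb ..#..: next=#  (t=0,i=12, bit4=1)
  nb ...##: next=#  (t=0,i=18, bit3=1)
  nb ...#.: next=.  (t=0,i=6, bit2=0)
  nb ....#: next=.  (t=2,i=9, bit1=0)
  nb .....: next=#  (t=2,i=4, bit0=1)
  bits 00011000101100010110011100111001 = 414279481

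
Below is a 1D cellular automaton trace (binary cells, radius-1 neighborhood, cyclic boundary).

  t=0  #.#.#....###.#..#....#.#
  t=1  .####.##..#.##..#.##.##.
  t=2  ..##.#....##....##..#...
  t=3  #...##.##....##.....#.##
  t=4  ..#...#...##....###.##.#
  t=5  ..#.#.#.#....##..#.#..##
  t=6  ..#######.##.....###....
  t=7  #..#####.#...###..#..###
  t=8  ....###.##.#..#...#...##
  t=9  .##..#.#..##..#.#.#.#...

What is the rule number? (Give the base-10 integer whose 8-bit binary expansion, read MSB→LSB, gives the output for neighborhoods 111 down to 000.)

  ###|#  b7=1 t=0,i=10
  ##.|.  b6=0 t=0,i=0
  #.#|#  b5=1 t=0,i=1
  #..|.  b4=0 t=0,i=5
  .##|.  b3=0 t=0,i=9
  .#.|#  b2=1 t=0,i=2
  ..#|.  b1=0 t=0,i=8
  ...|#  b0=1 t=0,i=6
  bits 10100101 = 165

165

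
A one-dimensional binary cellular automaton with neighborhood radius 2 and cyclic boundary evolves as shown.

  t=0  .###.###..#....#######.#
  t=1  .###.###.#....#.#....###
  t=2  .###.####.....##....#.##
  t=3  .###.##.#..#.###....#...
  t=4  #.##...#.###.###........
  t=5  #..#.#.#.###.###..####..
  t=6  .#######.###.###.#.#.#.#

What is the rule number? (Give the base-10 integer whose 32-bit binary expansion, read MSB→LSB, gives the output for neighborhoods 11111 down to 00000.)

883873385

  ##### -> .   bit 31 = 0  t=0,i=17
  ####. -> .   bit 30 = 0  t=0,i=20
  ###.# -> #   bit 29 = 1  t=0,i=3
  ###.. -> #   bit 28 = 1  t=0,i=7
  ##.## -> .   bit 27 = 0  t=0,i=4
  ##.#. -> #   bit 26 = 1  t=0,i=22
  ##..# -> .   bit 25 = 0  t=0,i=8
  ##... -> .   bit 24 = 0  t=2,i=9
  #.### -> #   bit 23 = 1  t=0,i=1
  #.##. -> .   bit 22 = 0  t=2,i=22
  #.#.# -> #   bit 21 = 1  t=0,i=23
  #.#.. -> .   bit 20 = 0  t=1,i=9
  #..## -> #   bit 19 = 1  t=5,i=17
  #..#. -> #   bit 18 = 1  t=0,i=9
  #...# -> #   bit 17 = 1  t=4,i=5
  #.... -> .   bit 16 = 0  t=0,i=12
  .#### -> #   bit 15 = 1  t=0,i=16
  .###. -> #   bit 14 = 1  t=0,i=2
  .##.# -> .   bit 13 = 0  t=2,i=23
  .##.. -> #   bit 12 = 1  t=2,i=15
  .#.## -> .   bit 11 = 0  t=0,i=0
  .#.#. -> #   bit 10 = 1  t=1,i=15
  .#..# -> #   bit 9 = 1  t=3,i=9
  .#... -> .   bit 8 = 0  t=0,i=11
  ..### -> .   bit 7 = 0  t=0,i=15
  ..##. -> #   bit 6 = 1  t=2,i=14
  ..#.# -> #   bit 5 = 1  t=1,i=14
  ..#.. -> .   bit 4 = 0  t=0,i=10
  ...## -> #   bit 3 = 1  t=0,i=14
  ...#. -> .   bit 2 = 0  t=1,i=13
  ....# -> .   bit 1 = 0  t=0,i=13
  ..... -> #   bit 0 = 1  t=2,i=11
  bits 00110100101011101101011001101001 = 883873385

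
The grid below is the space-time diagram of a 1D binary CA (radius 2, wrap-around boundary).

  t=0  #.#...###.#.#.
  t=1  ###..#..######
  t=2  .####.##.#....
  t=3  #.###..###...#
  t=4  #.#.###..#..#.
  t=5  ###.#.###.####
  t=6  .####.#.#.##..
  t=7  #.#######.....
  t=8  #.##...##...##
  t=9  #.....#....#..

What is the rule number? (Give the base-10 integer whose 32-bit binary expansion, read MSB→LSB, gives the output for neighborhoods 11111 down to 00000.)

1992074798

  #####|.  b31=0 t=1,i=0
  ####.|#  b30=1 t=1,i=1
  ###.#|#  b29=1 t=0,i=8
  ###..|#  b28=1 t=1,i=2
  ##.##|.  b27=0 t=2,i=5
  ##.#.|#  b26=1 t=0,i=9
  ##..#|#  b25=1 t=1,i=3
  ##...|.  b24=0 t=3,i=10
  #.###|#  b23=1 t=3,i=2
  #.##.|.  b22=0 t=2,i=6
  #.#.#|#  b21=1 t=0,i=0
  #.#..|#  b20=1 t=0,i=2
  #..##|#  b19=1 t=1,i=7
  #..#.|#  b18=1 t=1,i=4
  #...#|.  b17=0 t=0,i=4
  #....|.  b16=0 t=2,i=11
  .####|#  b15=1 t=1,i=9
  .###.|.  b14=0 t=0,i=7
  .##.#|#  b13=1 t=2,i=7
  .##..|.  b12=0 t=6,i=11
  .#.##|.  b11=0 t=4,i=3
  .#.#.|#  b10=1 t=0,i=1
  .#..#|#  b9=1 t=1,i=6
  .#...|.  b8=0 t=0,i=3
  ..###|.  b7=0 t=0,i=6
  ..##.|.  b6=0 t=3,i=13
  ..#.#|#  b5=1 t=4,i=12
  ..#..|.  b4=0 t=1,i=5
  ...##|#  b3=1 t=0,i=5
  ...#.|#  b2=1 t=7,i=13
  ....#|#  b1=1 t=2,i=13
  .....|.  b0=0 t=2,i=12
  bits 01110110101111001010011000101110 = 1992074798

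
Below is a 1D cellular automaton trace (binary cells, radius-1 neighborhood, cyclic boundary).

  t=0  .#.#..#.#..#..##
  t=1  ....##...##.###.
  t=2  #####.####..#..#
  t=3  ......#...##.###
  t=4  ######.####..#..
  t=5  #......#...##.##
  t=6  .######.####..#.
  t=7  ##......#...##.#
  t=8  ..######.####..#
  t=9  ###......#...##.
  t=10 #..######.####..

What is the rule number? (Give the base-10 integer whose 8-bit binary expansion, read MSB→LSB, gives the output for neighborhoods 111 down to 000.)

  [7] ### => .  t=1,i=13
  [6] ##. => .  t=0,i=15
  [5] #.# => .  t=0,i=0
  [4] #.. => #  t=0,i=4
  [3] .## => #  t=0,i=14
  [2] .#. => .  t=0,i=1
  [1] ..# => #  t=0,i=5
  [0] ... => #  t=1,i=0
  bits 00011011 = 27

27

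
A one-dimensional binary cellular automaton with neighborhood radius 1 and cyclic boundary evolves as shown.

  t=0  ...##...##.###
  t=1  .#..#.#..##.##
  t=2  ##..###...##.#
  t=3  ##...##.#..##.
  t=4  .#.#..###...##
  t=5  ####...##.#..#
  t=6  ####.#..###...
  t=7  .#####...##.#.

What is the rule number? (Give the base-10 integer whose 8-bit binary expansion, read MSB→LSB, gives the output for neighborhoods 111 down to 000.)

229

  ### -> #   bit 7 = 1  t=0,i=12
  ##. -> #   bit 6 = 1  t=0,i=4
  #.# -> #   bit 5 = 1  t=0,i=10
  #.. -> .   bit 4 = 0  t=0,i=0
  .## -> .   bit 3 = 0  t=0,i=3
  .#. -> #   bit 2 = 1  t=1,i=1
  ..# -> .   bit 1 = 0  t=0,i=2
  ... -> #   bit 0 = 1  t=0,i=1
  bits 11100101 = 229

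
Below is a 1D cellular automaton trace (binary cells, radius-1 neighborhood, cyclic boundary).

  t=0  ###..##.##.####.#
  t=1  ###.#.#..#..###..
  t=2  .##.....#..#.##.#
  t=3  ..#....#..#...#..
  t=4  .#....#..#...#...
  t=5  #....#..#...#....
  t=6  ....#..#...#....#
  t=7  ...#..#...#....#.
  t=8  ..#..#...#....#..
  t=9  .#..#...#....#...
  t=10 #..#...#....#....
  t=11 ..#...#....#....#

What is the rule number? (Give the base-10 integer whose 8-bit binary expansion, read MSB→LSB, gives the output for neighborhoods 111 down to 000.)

194

  nb ###: next=#  (t=0,i=0, bit7=1)
  nb ##.: next=#  (t=0,i=2, bit6=1)
  nb #.#: next=.  (t=0,i=7, bit5=0)
  nb #..: next=.  (t=0,i=3, bit4=0)
  nb .##: next=.  (t=0,i=5, bit3=0)
  nb .#.: next=.  (t=1,i=4, bit2=0)
  nb ..#: next=#  (t=0,i=4, bit1=1)
  nb ...: next=.  (t=2,i=4, bit0=0)
  bits 11000010 = 194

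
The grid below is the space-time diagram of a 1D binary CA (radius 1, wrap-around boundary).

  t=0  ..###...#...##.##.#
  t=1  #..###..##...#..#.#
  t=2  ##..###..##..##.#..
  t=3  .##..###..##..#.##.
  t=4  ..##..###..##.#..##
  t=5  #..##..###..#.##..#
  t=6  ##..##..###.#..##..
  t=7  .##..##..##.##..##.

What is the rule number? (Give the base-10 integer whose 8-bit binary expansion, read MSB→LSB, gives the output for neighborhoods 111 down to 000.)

  ### -> #   bit 7 = 1  t=0,i=3
  ##. -> #   bit 6 = 1  t=0,i=4
  #.# -> .   bit 5 = 0  t=0,i=14
  #.. -> #   bit 4 = 1  t=0,i=0
  .## -> .   bit 3 = 0  t=0,i=2
  .#. -> #   bit 2 = 1  t=0,i=8
  ..# -> .   bit 1 = 0  t=0,i=1
  ... -> .   bit 0 = 0  t=0,i=6
  bits 11010100 = 212

212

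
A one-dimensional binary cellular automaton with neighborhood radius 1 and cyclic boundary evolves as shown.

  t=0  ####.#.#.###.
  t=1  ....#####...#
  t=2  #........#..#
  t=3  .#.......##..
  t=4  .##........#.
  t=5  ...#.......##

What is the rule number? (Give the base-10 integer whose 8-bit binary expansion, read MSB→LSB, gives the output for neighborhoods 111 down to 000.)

  ### -> .   bit 7 = 0  t=0,i=1
  ##. -> .   bit 6 = 0  t=0,i=3
  #.# -> #   bit 5 = 1  t=0,i=4
  #.. -> #   bit 4 = 1  t=1,i=0
  .## -> .   bit 3 = 0  t=0,i=0
  .#. -> #   bit 2 = 1  t=0,i=5
  ..# -> .   bit 1 = 0  t=1,i=3
  ... -> .   bit 0 = 0  t=1,i=1
  bits 00110100 = 52

52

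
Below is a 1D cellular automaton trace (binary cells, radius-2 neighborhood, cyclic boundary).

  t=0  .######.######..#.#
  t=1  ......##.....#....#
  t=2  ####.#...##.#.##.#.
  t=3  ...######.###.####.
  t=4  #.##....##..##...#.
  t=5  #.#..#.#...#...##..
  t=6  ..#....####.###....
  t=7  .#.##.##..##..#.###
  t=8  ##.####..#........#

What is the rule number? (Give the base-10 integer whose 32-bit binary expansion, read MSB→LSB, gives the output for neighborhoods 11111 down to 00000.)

1014702477

  [31] ##### => .  t=0,i=3
  [30] ####. => .  t=0,i=5
  [29] ###.# => #  t=0,i=6
  [28] ###.. => #  t=0,i=13
  [27] ##.## => #  t=0,i=7
  [26] ##.#. => #  t=2,i=4
  [25] ##..# => .  t=0,i=14
  [24] ##... => .  t=1,i=8
  [23] #.### => .  t=0,i=1
  [22] #.##. => #  t=2,i=14
  [21] #.#.# => #  t=0,i=18
  [20] #.#.. => #  t=2,i=5
  [19] #..## => #  t=4,i=11
  [18] #..#. => .  t=0,i=15
  [17] #...# => #  t=2,i=7
  [16] #.... => #  t=1,i=1
  [15] .#### => .  t=0,i=2
  [14] .###. => .  t=3,i=11
  [13] .##.# => #  t=2,i=10
  [12] .##.. => .  t=1,i=7
  [11] .#.## => .  t=0,i=0
  [10] .#.#. => .  t=0,i=17
  [9] .#..# => .  t=5,i=3
  [8] .#... => #  t=1,i=0
  [7] ..### => #  t=3,i=3
  [6] ..##. => .  t=1,i=6
  [5] ..#.# => .  t=0,i=16
  [4] ..#.. => .  t=1,i=13
  [3] ...## => #  t=1,i=5
  [2] ...#. => #  t=1,i=12
  [1] ....# => .  t=1,i=4
  [0] ..... => #  t=1,i=2
  bits 00111100011110110010000110001101 = 1014702477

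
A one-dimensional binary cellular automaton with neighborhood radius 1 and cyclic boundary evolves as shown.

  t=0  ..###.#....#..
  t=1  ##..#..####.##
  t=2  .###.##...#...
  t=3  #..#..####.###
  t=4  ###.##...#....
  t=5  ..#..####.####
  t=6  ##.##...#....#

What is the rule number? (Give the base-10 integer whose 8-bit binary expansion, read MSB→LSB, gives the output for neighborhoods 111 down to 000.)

  [7] ### => .  t=0,i=3
  [6] ##. => #  t=0,i=4
  [5] #.# => .  t=0,i=5
  [4] #.. => #  t=0,i=7
  [3] .## => .  t=0,i=2
  [2] .#. => .  t=0,i=6
  [1] ..# => #  t=0,i=1
  [0] ... => #  t=0,i=0
  bits 01010011 = 83

83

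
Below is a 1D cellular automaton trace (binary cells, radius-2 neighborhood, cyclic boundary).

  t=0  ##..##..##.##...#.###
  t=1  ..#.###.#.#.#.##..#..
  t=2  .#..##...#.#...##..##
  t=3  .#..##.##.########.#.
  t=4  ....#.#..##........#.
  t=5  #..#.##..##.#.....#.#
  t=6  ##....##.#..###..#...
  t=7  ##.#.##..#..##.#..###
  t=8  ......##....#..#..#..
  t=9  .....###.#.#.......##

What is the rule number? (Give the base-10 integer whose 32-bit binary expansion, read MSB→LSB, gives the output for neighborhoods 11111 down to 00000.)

  [31] ##### => .  t=0,i=20
  [30] ####. => .  t=0,i=0
  [29] ###.# => .  t=1,i=6
  [28] ###.. => .  t=0,i=1
  [27] ##.## => #  t=0,i=10
  [26] ##.#. => .  t=1,i=7
  [25] ##..# => #  t=0,i=2
  [24] ##... => .  t=0,i=13
  [23] #.### => #  t=0,i=18
  [22] #.##. => .  t=0,i=11
  [21] #.#.# => .  t=1,i=8
  [20] #.#.. => #  t=2,i=1
  [19] #..## => .  t=0,i=3
  [18] #..#. => .  t=1,i=17
  [17] #...# => #  t=0,i=14
  [16] #.... => #  t=1,i=20
  [15] .#### => .  t=0,i=19
  [14] .###. => #  t=1,i=5
  [13] .##.# => .  t=0,i=9
  [12] .##.. => #  t=0,i=5
  [11] .#.## => .  t=0,i=17
  [10] .#.#. => #  t=1,i=9
  [9] .#..# => .  t=2,i=2
  [8] .#... => #  t=1,i=19
  [7] ..### => #  t=6,i=12
  [6] ..##. => #  t=0,i=4
  [5] ..#.# => .  t=0,i=16
  [4] ..#.. => .  t=1,i=18
  [3] ...## => #  t=2,i=14
  [2] ...#. => #  t=0,i=15
  [1] ....# => .  t=1,i=0
  [0] ..... => .  t=4,i=1
  bits 00001010100100110101010111001100 = 177427916

177427916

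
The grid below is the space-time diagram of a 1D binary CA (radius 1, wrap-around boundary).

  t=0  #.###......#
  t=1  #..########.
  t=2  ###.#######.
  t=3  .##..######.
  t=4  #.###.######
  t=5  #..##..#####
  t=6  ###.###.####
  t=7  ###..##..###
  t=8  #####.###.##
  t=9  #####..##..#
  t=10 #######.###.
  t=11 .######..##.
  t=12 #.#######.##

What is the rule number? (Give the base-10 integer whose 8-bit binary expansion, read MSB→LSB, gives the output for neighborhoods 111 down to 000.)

215

  [7] ### => #  t=0,i=3
  [6] ##. => #  t=0,i=0
  [5] #.# => .  t=0,i=1
  [4] #.. => #  t=0,i=5
  [3] .## => .  t=0,i=2
  [2] .#. => #  t=1,i=0
  [1] ..# => #  t=0,i=10
  [0] ... => #  t=0,i=6
  bits 11010111 = 215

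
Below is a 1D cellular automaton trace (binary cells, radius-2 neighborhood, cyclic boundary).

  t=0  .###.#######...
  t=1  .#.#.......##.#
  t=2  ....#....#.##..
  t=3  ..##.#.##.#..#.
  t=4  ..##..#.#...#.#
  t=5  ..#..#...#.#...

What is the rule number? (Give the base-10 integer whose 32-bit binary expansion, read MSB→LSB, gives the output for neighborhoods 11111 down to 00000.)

822356422

  nb #####: next=.  (t=0,i=7, bit31=0)
  nb ####.: next=.  (t=0,i=10, bit30=0)
  nb ###.#: next=#  (t=0,i=3, bit29=1)
  nb ###..: next=#  (t=0,i=11, bit28=1)
  nb ##.##: next=.  (t=0,i=4, bit27=0)
  nb ##.#.: next=.  (t=1,i=13, bit26=0)
  nb ##..#: next=.  (t=4,i=4, bit25=0)
  nb ##...: next=#  (t=0,i=12, bit24=1)
  nb #.###: next=.  (t=0,i=5, bit23=0)
  nb #.##.: next=.  (t=2,i=11, bit22=0)
  nb #.#.#: next=.  (t=1,i=1, bit21=0)
  nb #.#..: next=.  (t=1,i=3, bit20=0)
  nb #..##: next=.  (t=4,i=1, bit19=0)
  nb #..#.: next=#  (t=3,i=12, bit18=1)
  nb #...#: next=.  (t=3,i=0, bit17=0)
  nb #....: next=.  (t=0,i=13, bit16=0)
  nb .####: next=.  (t=0,i=6, bit15=0)
  nb .###.: next=.  (t=0,i=2, bit14=0)
  nb .##.#: next=#  (t=1,i=12, bit13=1)
  nb .##..: next=.  (t=2,i=12, bit12=0)
  nb .#.##: next=#  (t=2,i=10, bit11=1)
  nb .#.#.: next=.  (t=1,i=0, bit10=0)
  nb .#..#: next=.  (t=3,i=11, bit9=0)
  nb .#...: next=#  (t=1,i=4, bit8=1)
  nb ..###: next=#  (t=0,i=1, bit7=1)
  nb ..##.: next=#  (t=1,i=11, bit6=1)
  nb ..#.#: next=.  (t=2,i=9, bit5=0)
  nb ..#..: next=.  (t=2,i=4, bit4=0)
  nb ...##: next=.  (t=0,i=0, bit3=0)
  nb ...#.: next=#  (t=2,i=3, bit2=1)
  nb ....#: next=#  (t=0,i=14, bit1=1)
  nb .....: next=.  (t=1,i=6, bit0=0)
  bits 00110001000001000010100111000110 = 822356422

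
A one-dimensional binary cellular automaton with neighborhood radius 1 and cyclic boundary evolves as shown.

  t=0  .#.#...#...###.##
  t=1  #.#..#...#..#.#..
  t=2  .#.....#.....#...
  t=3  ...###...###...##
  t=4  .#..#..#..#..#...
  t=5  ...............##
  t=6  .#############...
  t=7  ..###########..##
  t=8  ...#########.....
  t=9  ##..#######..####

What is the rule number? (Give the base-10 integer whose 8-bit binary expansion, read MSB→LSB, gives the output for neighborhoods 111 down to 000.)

  ###|#  b7=1 t=0,i=12
  ##.|.  b6=0 t=0,i=13
  #.#|#  b5=1 t=0,i=0
  #..|.  b4=0 t=0,i=4
  .##|.  b3=0 t=0,i=11
  .#.|.  b2=0 t=0,i=1
  ..#|.  b1=0 t=0,i=6
  ...|#  b0=1 t=0,i=5
  bits 10100001 = 161

161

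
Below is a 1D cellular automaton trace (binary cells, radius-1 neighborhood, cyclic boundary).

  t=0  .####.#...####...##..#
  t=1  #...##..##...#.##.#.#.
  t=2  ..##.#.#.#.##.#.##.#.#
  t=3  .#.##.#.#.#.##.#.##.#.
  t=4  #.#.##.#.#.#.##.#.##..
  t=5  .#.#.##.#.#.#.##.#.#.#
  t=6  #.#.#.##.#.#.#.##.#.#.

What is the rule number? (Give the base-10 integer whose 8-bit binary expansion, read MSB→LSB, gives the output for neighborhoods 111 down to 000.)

99

  nb ###: next=.  (t=0,i=2, bit7=0)
  nb ##.: next=#  (t=0,i=4, bit6=1)
  nb #.#: next=#  (t=0,i=0, bit5=1)
  nb #..: next=.  (t=0,i=7, bit4=0)
  nb .##: next=.  (t=0,i=1, bit3=0)
  nb .#.: next=.  (t=0,i=6, bit2=0)
  nb ..#: next=#  (t=0,i=9, bit1=1)
  nb ...: next=#  (t=0,i=8, bit0=1)
  bits 01100011 = 99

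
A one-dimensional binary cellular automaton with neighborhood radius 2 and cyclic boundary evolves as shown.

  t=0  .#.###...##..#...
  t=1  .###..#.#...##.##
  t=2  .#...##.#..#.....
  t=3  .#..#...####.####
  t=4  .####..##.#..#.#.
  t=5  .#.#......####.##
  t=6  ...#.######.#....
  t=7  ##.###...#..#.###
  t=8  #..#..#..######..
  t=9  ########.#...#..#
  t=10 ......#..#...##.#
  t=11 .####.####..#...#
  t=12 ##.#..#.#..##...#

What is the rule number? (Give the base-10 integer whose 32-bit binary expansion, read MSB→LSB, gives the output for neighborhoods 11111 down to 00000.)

  ##### -> .   bit 31 = 0  t=6,i=7
  ####. -> #   bit 30 = 1  t=3,i=10
  ###.# -> .   bit 29 = 0  t=3,i=11
  ###.. -> .   bit 28 = 0  t=0,i=5
  ##.## -> .   bit 27 = 0  t=1,i=0
  ##.#. -> .   bit 26 = 0  t=2,i=7
  ##..# -> .   bit 25 = 0  t=0,i=11
  ##... -> #   bit 24 = 1  t=0,i=6
  #.### -> #   bit 23 = 1  t=0,i=3
  #.##. -> .   bit 22 = 0  t=1,i=15
  #.#.# -> .   bit 21 = 0  t=5,i=1
  #.#.. -> #   bit 20 = 1  t=1,i=8
  #..## -> .   bit 19 = 0  t=4,i=0
  #..#. -> #   bit 18 = 1  t=0,i=12
  #...# -> .   bit 17 = 0  t=0,i=7
  #.... -> #   bit 16 = 1  t=0,i=15
  .#### -> .   bit 15 = 0  t=3,i=9
  .###. -> .   bit 14 = 0  t=0,i=4
  .##.# -> .   bit 13 = 0  t=1,i=13
  .##.. -> .   bit 12 = 0  t=0,i=10
  .#.## -> #   bit 11 = 1  t=0,i=2
  .#.#. -> .   bit 10 = 0  t=1,i=7
  .#..# -> #   bit 9 = 1  t=2,i=9
  .#... -> .   bit 8 = 0  t=0,i=14
  ..### -> #   bit 7 = 1  t=3,i=8
  ..##. -> .   bit 6 = 0  t=0,i=9
  ..#.# -> #   bit 5 = 1  t=0,i=1
  ..#.. -> #   bit 4 = 1  t=0,i=13
  ...## -> #   bit 3 = 1  t=0,i=8
  ...#. -> .   bit 2 = 0  t=0,i=0
  ....# -> #   bit 1 = 1  t=0,i=16
  ..... -> #   bit 0 = 1  t=2,i=14
  bits 01000001100101010000101010111011 = 1100286651

1100286651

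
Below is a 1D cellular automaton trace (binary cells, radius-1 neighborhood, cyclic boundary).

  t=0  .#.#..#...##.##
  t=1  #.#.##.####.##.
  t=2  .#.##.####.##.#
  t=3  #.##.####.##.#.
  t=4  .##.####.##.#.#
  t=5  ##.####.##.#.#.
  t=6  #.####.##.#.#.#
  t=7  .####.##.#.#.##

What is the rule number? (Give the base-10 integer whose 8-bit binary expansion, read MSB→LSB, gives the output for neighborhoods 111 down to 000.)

  [7] ### => #  t=1,i=8
  [6] ##. => .  t=0,i=11
  [5] #.# => #  t=0,i=0
  [4] #.. => #  t=0,i=4
  [3] .## => #  t=0,i=10
  [2] .#. => .  t=0,i=1
  [1] ..# => #  t=0,i=5
  [0] ... => #  t=0,i=8
  bits 10111011 = 187

187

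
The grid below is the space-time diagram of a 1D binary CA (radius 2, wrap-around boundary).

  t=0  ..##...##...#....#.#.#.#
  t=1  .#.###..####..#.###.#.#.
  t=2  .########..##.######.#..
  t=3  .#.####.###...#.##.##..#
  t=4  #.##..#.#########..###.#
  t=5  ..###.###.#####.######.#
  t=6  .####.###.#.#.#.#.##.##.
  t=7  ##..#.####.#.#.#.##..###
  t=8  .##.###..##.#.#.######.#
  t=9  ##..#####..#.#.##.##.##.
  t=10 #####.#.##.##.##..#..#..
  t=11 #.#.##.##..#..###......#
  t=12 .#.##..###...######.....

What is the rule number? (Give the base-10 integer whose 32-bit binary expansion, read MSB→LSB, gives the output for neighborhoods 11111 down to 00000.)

3083558052

  [31] ##### => #  t=2,i=3
  [30] ####. => .  t=1,i=10
  [29] ###.# => #  t=1,i=18
  [28] ###.. => #  t=1,i=5
  [27] ##.## => .  t=2,i=13
  [26] ##.#. => #  t=1,i=19
  [25] ##..# => #  t=1,i=6
  [24] ##... => #  t=0,i=4
  [23] #.### => #  t=1,i=3
  [22] #.##. => #  t=3,i=16
  [21] #.#.# => .  t=0,i=19
  [20] #.#.. => .  t=0,i=23
  [19] #..## => #  t=0,i=1
  [18] #..#. => .  t=1,i=0
  [17] #...# => #  t=0,i=5
  [16] #.... => #  t=0,i=14
  [15] .#### => .  t=1,i=9
  [14] .###. => #  t=1,i=4
  [13] .##.# => .  t=2,i=12
  [12] .##.. => #  t=0,i=3
  [11] .#.## => #  t=1,i=2
  [10] .#.#. => #  t=0,i=18
  [9] .#..# => .  t=0,i=0
  [8] .#... => .  t=0,i=13
  [7] ..### => #  t=1,i=8
  [6] ..##. => .  t=0,i=2
  [5] ..#.# => #  t=0,i=17
  [4] ..#.. => .  t=0,i=12
  [3] ...## => .  t=0,i=6
  [2] ...#. => #  t=0,i=11
  [1] ....# => .  t=0,i=15
  [0] ..... => .  t=11,i=19
  bits 10110111110010110101110010100100 = 3083558052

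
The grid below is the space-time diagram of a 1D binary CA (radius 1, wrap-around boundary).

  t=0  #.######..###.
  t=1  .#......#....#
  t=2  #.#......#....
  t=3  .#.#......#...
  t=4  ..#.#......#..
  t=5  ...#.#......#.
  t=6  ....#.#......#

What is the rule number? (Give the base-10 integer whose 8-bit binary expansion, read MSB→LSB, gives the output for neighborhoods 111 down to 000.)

  nb ###: next=.  (t=0,i=3, bit7=0)
  nb ##.: next=.  (t=0,i=7, bit6=0)
  nb #.#: next=#  (t=0,i=1, bit5=1)
  nb #..: next=#  (t=0,i=8, bit4=1)
  nb .##: next=.  (t=0,i=2, bit3=0)
  nb .#.: next=.  (t=0,i=0, bit2=0)
  nb ..#: next=.  (t=0,i=9, bit1=0)
  nb ...: next=.  (t=1,i=3, bit0=0)
  bits 00110000 = 48

48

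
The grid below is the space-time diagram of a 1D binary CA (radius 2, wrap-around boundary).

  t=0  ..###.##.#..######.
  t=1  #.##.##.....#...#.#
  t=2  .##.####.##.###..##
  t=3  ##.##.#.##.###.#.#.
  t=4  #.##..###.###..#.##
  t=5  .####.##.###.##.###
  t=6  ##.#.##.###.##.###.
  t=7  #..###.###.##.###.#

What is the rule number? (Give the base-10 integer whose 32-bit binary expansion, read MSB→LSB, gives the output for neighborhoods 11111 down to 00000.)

  ##### -> .   bit 31 = 0  t=0,i=14
  ####. -> #   bit 30 = 1  t=0,i=16
  ###.# -> .   bit 29 = 0  t=0,i=4
  ###.. -> .   bit 28 = 0  t=0,i=17
  ##.## -> #   bit 27 = 1  t=0,i=5
  ##.#. -> .   bit 26 = 0  t=0,i=8
  ##..# -> #   bit 25 = 1  t=2,i=15
  ##... -> #   bit 24 = 1  t=0,i=18
  #.### -> #   bit 23 = 1  t=2,i=4
  #.##. -> #   bit 22 = 1  t=0,i=6
  #.#.# -> #   bit 21 = 1  t=3,i=6
  #.#.. -> .   bit 20 = 0  t=0,i=9
  #..## -> .   bit 19 = 0  t=0,i=11
  #..#. -> #   bit 18 = 1  t=4,i=14
  #...# -> #   bit 17 = 1  t=0,i=0
  #.... -> .   bit 16 = 0  t=1,i=8
  .#### -> .   bit 15 = 0  t=0,i=13
  .###. -> #   bit 14 = 1  t=0,i=3
  .##.# -> .   bit 13 = 0  t=0,i=7
  .##.. -> #   bit 12 = 1  t=1,i=6
  .#.## -> #   bit 11 = 1  t=1,i=17
  .#.#. -> .   bit 10 = 0  t=3,i=16
  .#..# -> .   bit 9 = 0  t=0,i=10
  .#... -> #   bit 8 = 1  t=1,i=13
  ..### -> #   bit 7 = 1  t=0,i=2
  ..##. -> #   bit 6 = 1  t=2,i=17
  ..#.# -> .   bit 5 = 0  t=1,i=16
  ..#.. -> #   bit 4 = 1  t=1,i=12
  ...## -> .   bit 3 = 0  t=0,i=1
  ...#. -> .   bit 2 = 0  t=1,i=11
  ....# -> #   bit 1 = 1  t=1,i=10
  ..... -> #   bit 0 = 1  t=1,i=9
  bits 01001011111001100101100111010011 = 1273387475

1273387475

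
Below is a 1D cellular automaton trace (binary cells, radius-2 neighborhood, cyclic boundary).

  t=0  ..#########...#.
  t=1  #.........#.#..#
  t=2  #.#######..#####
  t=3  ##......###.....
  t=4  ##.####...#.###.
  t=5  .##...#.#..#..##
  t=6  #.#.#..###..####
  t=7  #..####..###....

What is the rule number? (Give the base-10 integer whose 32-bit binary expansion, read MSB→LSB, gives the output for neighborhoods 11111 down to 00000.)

  [31] ##### => .  t=0,i=4
  [30] ####. => .  t=0,i=9
  [29] ###.# => #  t=2,i=0
  [28] ###.. => #  t=0,i=10
  [27] ##.## => #  t=2,i=1
  [26] ##.#. => .  t=6,i=1
  [25] ##..# => #  t=2,i=9
  [24] ##... => .  t=0,i=11
  [23] #.### => .  t=2,i=2
  [22] #.##. => .  t=4,i=0
  [21] #.#.# => .  t=6,i=2
  [20] #.#.. => #  t=1,i=12
  [19] #..## => #  t=1,i=14
  [18] #..#. => .  t=5,i=10
  [17] #...# => #  t=0,i=0
  [16] #.... => #  t=1,i=2
  [15] .#### => .  t=0,i=3
  [14] .###. => .  t=3,i=9
  [13] .##.# => #  t=4,i=1
  [12] .##.. => #  t=1,i=0
  [11] .#.## => #  t=4,i=11
  [10] .#.#. => #  t=1,i=11
  [9] .#..# => #  t=1,i=13
  [8] .#... => #  t=0,i=15
  [7] ..### => .  t=0,i=2
  [6] ..##. => #  t=1,i=15
  [5] ..#.# => .  t=1,i=10
  [4] ..#.. => .  t=0,i=14
  [3] ...## => .  t=0,i=1
  [2] ...#. => .  t=0,i=13
  [1] ....# => #  t=1,i=8
  [0] ..... => #  t=1,i=3
  bits 00111010000110110011111101000011 = 974864195

974864195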